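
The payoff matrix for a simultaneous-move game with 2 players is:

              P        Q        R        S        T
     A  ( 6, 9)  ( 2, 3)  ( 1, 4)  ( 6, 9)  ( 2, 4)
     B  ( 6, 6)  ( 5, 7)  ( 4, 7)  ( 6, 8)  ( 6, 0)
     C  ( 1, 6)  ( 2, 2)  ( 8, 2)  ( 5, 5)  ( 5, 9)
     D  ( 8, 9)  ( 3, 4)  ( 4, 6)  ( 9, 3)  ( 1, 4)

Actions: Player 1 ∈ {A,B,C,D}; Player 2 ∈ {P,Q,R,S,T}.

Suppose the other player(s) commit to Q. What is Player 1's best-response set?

BR_1 = {B}

u_1(A vs Q) = 2
u_1(B vs Q) = 5
u_1(C vs Q) = 2
u_1(D vs Q) = 3
max payoff 5 at {B}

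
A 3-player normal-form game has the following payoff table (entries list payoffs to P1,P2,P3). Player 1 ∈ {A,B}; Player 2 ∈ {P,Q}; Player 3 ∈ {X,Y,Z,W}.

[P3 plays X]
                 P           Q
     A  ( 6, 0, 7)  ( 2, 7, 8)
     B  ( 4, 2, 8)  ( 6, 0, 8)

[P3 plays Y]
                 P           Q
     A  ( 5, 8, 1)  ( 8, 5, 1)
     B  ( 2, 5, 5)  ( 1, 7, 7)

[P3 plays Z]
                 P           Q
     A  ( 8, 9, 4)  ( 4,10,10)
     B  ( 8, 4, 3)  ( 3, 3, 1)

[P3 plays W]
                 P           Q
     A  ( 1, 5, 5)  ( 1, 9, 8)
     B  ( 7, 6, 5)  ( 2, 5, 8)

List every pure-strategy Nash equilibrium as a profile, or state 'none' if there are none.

(A,P,X): not NE [P2→Q gives 7>0]
(A,P,Y): not NE [P3→X gives 7>1]
(A,P,Z): not NE [P2→Q gives 10>9; P3→X gives 7>4]
(A,P,W): not NE [P1→B gives 7>1; P2→Q gives 9>5; P3→X gives 7>5]
(A,Q,X): not NE [P1→B gives 6>2; P3→Z gives 10>8]
(A,Q,Y): not NE [P2→P gives 8>5; P3→Z gives 10>1]
(A,Q,Z): NE
(A,Q,W): not NE [P1→B gives 2>1; P3→Z gives 10>8]
(B,P,X): not NE [P1→A gives 6>4]
(B,P,Y): not NE [P1→A gives 5>2; P2→Q gives 7>5; P3→X gives 8>5]
(B,P,Z): not NE [P3→X gives 8>3]
(B,P,W): not NE [P3→X gives 8>5]
(B,Q,X): not NE [P2→P gives 2>0]
(B,Q,Y): not NE [P1→A gives 8>1; P3→W gives 8>7]
(B,Q,Z): not NE [P1→A gives 4>3; P2→P gives 4>3; P3→W gives 8>1]
(B,Q,W): not NE [P2→P gives 6>5]

Nash profiles: (A,Q,Z)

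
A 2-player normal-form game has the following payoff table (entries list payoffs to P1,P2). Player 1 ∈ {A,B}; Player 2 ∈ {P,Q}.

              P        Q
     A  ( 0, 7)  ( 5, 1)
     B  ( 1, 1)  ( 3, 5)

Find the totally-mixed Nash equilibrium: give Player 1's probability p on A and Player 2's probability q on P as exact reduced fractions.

P1 indiff ⇒ q·0+(1-q)·5 = q·1+(1-q)·3 ⇒ q(-1) = (1-q)(-2) ⇒ q = 2/3
P2 indiff ⇒ p·7+(1-p)·1 = p·1+(1-p)·5 ⇒ p(6) = (1-p)(4) ⇒ p = 2/5

(p,q) = (2/5, 2/3)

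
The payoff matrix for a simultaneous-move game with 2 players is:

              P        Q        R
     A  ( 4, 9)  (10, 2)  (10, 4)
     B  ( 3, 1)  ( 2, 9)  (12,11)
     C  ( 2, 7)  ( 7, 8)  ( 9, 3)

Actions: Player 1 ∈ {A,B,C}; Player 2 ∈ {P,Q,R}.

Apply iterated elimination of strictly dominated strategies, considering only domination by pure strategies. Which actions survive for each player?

P1 drop C (A beats it: P:4>2 Q:10>7 R:10>9)
P2 drop Q (R beats it: A:4>2 B:11>9)
P1→{A,B} P2→{P,R}

IESDS → P1:{A,B} P2:{P,R}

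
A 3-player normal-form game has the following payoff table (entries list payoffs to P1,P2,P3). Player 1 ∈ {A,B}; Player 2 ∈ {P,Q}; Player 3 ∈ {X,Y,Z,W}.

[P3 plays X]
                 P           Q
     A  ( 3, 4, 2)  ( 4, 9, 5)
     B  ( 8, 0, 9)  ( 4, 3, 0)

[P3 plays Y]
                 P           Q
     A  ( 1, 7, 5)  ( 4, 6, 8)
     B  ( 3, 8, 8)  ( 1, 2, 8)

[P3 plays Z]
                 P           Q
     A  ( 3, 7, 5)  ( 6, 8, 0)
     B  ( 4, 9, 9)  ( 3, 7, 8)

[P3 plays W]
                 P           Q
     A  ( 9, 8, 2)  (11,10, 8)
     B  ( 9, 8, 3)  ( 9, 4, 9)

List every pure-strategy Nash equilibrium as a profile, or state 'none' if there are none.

NE set: (A,Q,W), (B,P,Z)

(A,P,X): not NE [P1→B gives 8>3; P2→Q gives 9>4; P3→Z gives 5>2]
(A,P,Y): not NE [P1→B gives 3>1]
(A,P,Z): not NE [P1→B gives 4>3; P2→Q gives 8>7]
(A,P,W): not NE [P2→Q gives 10>8; P3→Z gives 5>2]
(A,Q,X): not NE [P3→W gives 8>5]
(A,Q,Y): not NE [P2→P gives 7>6]
(A,Q,Z): not NE [P3→W gives 8>0]
(A,Q,W): NE
(B,P,X): not NE [P2→Q gives 3>0]
(B,P,Y): not NE [P3→Z gives 9>8]
(B,P,Z): NE
(B,P,W): not NE [P3→Z gives 9>3]
(B,Q,X): not NE [P3→W gives 9>0]
(B,Q,Y): not NE [P1→A gives 4>1; P2→P gives 8>2; P3→W gives 9>8]
(B,Q,Z): not NE [P1→A gives 6>3; P2→P gives 9>7; P3→W gives 9>8]
(B,Q,W): not NE [P1→A gives 11>9; P2→P gives 8>4]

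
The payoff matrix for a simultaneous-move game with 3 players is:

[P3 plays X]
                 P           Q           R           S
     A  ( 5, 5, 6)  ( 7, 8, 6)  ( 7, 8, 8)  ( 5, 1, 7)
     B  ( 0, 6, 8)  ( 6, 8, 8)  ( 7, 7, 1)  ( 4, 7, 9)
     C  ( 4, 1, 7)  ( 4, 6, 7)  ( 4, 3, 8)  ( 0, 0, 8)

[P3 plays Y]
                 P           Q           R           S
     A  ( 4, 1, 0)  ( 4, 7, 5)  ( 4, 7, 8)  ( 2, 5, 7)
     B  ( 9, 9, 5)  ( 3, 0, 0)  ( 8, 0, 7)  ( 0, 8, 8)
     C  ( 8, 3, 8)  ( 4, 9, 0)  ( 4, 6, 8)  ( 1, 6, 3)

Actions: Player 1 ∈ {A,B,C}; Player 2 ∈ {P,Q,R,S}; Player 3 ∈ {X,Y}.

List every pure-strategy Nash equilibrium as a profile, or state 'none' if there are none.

PSNE = {(A,Q,X), (A,R,X)}

(A,P,X): not NE [P2→R gives 8>5]
(A,P,Y): not NE [P1→B gives 9>4; P2→R gives 7>1; P3→X gives 6>0]
(A,Q,X): NE
(A,Q,Y): not NE [P3→X gives 6>5]
(A,R,X): NE
(A,R,Y): not NE [P1→B gives 8>4]
(A,S,X): not NE [P2→R gives 8>1]
(A,S,Y): not NE [P2→R gives 7>5]
(B,P,X): not NE [P1→A gives 5>0; P2→Q gives 8>6]
(B,P,Y): not NE [P3→X gives 8>5]
(B,Q,X): not NE [P1→A gives 7>6]
(B,Q,Y): not NE [P1→C gives 4>3; P2→P gives 9>0; P3→X gives 8>0]
(B,R,X): not NE [P2→Q gives 8>7; P3→Y gives 7>1]
(B,R,Y): not NE [P2→P gives 9>0]
(B,S,X): not NE [P1→A gives 5>4; P2→Q gives 8>7]
(B,S,Y): not NE [P1→A gives 2>0; P2→P gives 9>8; P3→X gives 9>8]
(C,P,X): not NE [P1→A gives 5>4; P2→Q gives 6>1; P3→Y gives 8>7]
(C,P,Y): not NE [P1→B gives 9>8; P2→Q gives 9>3]
(C,Q,X): not NE [P1→A gives 7>4]
(C,Q,Y): not NE [P3→X gives 7>0]
(C,R,X): not NE [P1→B gives 7>4; P2→Q gives 6>3]
(C,R,Y): not NE [P1→B gives 8>4; P2→Q gives 9>6]
(C,S,X): not NE [P1→A gives 5>0; P2→Q gives 6>0]
(C,S,Y): not NE [P1→A gives 2>1; P2→Q gives 9>6; P3→X gives 8>3]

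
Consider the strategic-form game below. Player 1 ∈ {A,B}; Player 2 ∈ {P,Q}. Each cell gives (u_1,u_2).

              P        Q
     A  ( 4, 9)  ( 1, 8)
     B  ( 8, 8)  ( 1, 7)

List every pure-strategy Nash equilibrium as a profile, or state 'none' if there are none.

(A,P): not NE [P1→B gives 8>4]
(A,Q): not NE [P2→P gives 9>8]
(B,P): NE
(B,Q): not NE [P2→P gives 8>7]

PSNE = {(B,P)}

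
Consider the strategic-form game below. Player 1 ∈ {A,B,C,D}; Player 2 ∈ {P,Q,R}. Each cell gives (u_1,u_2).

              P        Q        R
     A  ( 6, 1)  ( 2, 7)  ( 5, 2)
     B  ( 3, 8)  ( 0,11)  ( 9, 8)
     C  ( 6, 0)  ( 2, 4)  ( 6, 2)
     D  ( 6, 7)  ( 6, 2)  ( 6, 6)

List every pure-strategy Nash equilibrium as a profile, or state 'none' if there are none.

(A,P): not NE [P2→Q gives 7>1]
(A,Q): not NE [P1→D gives 6>2]
(A,R): not NE [P1→B gives 9>5; P2→Q gives 7>2]
(B,P): not NE [P1→D gives 6>3; P2→Q gives 11>8]
(B,Q): not NE [P1→D gives 6>0]
(B,R): not NE [P2→Q gives 11>8]
(C,P): not NE [P2→Q gives 4>0]
(C,Q): not NE [P1→D gives 6>2]
(C,R): not NE [P1→B gives 9>6; P2→Q gives 4>2]
(D,P): NE
(D,Q): not NE [P2→P gives 7>2]
(D,R): not NE [P1→B gives 9>6; P2→P gives 7>6]

Nash profiles: (D,P)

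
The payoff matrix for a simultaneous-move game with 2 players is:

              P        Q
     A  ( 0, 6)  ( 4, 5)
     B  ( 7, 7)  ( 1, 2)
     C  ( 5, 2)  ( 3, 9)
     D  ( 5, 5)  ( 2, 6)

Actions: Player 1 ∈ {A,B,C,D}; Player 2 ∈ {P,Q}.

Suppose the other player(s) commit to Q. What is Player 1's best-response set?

argmax u_1 = {A}

u_1(A vs Q) = 4
u_1(B vs Q) = 1
u_1(C vs Q) = 3
u_1(D vs Q) = 2
max payoff 4 at {A}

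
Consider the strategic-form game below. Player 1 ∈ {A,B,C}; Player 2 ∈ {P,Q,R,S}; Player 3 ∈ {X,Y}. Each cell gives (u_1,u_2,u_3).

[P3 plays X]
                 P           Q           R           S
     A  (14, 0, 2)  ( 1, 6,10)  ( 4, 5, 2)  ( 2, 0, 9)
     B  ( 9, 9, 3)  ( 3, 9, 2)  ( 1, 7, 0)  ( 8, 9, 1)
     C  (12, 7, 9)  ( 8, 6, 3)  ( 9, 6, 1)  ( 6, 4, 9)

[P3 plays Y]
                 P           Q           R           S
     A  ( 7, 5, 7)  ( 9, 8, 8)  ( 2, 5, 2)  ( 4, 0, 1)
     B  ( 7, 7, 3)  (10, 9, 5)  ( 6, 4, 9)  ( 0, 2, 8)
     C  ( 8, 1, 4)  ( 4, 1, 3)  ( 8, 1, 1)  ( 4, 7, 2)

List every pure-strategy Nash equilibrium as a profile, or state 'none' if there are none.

Nash profiles: (B,Q,Y)

(A,P,X): not NE [P2→Q gives 6>0; P3→Y gives 7>2]
(A,P,Y): not NE [P1→C gives 8>7; P2→Q gives 8>5]
(A,Q,X): not NE [P1→C gives 8>1]
(A,Q,Y): not NE [P1→B gives 10>9; P3→X gives 10>8]
(A,R,X): not NE [P1→C gives 9>4; P2→Q gives 6>5]
(A,R,Y): not NE [P1→C gives 8>2; P2→Q gives 8>5]
(A,S,X): not NE [P1→B gives 8>2; P2→Q gives 6>0]
(A,S,Y): not NE [P2→Q gives 8>0; P3→X gives 9>1]
(B,P,X): not NE [P1→A gives 14>9]
(B,P,Y): not NE [P1→C gives 8>7; P2→Q gives 9>7]
(B,Q,X): not NE [P1→C gives 8>3; P3→Y gives 5>2]
(B,Q,Y): NE
(B,R,X): not NE [P1→C gives 9>1; P2→S gives 9>7; P3→Y gives 9>0]
(B,R,Y): not NE [P1→C gives 8>6; P2→Q gives 9>4]
(B,S,X): not NE [P3→Y gives 8>1]
(B,S,Y): not NE [P1→C gives 4>0; P2→Q gives 9>2]
(C,P,X): not NE [P1→A gives 14>12]
(C,P,Y): not NE [P2→S gives 7>1; P3→X gives 9>4]
(C,Q,X): not NE [P2→P gives 7>6]
(C,Q,Y): not NE [P1→B gives 10>4; P2→S gives 7>1]
(C,R,X): not NE [P2→P gives 7>6]
(C,R,Y): not NE [P2→S gives 7>1]
(C,S,X): not NE [P1→B gives 8>6; P2→P gives 7>4]
(C,S,Y): not NE [P3→X gives 9>2]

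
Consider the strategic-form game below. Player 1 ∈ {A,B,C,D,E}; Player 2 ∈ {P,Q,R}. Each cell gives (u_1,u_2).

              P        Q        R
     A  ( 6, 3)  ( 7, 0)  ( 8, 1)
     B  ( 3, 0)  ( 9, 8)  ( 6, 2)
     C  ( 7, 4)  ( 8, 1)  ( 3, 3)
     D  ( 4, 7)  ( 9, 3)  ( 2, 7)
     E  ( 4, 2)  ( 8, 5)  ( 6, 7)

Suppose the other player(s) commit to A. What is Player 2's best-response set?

P2 best: {P}

u_2(P vs A) = 3
u_2(Q vs A) = 0
u_2(R vs A) = 1
max payoff 3 at {P}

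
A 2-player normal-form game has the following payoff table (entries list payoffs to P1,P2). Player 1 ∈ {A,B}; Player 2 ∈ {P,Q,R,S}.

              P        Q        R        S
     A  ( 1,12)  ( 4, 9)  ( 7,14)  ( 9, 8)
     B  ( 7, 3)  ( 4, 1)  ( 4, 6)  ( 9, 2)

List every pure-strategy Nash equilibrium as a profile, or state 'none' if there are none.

Nash profiles: (A,R)

(A,P): not NE [P1→B gives 7>1; P2→R gives 14>12]
(A,Q): not NE [P2→R gives 14>9]
(A,R): NE
(A,S): not NE [P2→R gives 14>8]
(B,P): not NE [P2→R gives 6>3]
(B,Q): not NE [P2→R gives 6>1]
(B,R): not NE [P1→A gives 7>4]
(B,S): not NE [P2→R gives 6>2]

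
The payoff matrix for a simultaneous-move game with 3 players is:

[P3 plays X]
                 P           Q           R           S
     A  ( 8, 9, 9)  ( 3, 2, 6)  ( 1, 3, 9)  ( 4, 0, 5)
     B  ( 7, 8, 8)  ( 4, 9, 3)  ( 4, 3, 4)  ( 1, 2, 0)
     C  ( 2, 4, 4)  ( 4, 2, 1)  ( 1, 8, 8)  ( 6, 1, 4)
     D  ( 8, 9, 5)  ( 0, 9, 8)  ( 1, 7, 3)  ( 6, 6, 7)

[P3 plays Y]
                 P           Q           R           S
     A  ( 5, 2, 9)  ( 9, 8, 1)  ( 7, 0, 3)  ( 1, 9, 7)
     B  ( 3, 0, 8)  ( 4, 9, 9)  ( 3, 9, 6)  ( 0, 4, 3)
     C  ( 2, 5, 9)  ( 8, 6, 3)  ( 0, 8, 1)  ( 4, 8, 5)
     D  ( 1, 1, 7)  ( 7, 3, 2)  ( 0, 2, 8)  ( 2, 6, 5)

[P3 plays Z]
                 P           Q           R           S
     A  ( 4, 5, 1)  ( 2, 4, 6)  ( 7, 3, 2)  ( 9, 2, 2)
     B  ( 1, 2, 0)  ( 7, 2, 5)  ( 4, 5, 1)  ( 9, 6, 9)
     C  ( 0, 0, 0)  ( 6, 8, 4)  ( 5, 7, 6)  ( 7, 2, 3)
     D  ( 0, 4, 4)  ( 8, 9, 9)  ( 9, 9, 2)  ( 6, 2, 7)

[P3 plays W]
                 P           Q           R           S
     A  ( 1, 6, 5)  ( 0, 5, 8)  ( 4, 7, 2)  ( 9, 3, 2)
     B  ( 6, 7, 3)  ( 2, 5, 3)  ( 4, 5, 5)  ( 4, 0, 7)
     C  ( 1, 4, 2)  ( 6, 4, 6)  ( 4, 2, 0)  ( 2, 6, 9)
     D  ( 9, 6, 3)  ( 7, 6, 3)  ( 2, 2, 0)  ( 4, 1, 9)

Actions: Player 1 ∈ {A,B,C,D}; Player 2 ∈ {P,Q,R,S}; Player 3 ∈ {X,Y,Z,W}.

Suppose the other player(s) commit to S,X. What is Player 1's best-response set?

P1 best: {C,D}

u_1(A vs S,X) = 4
u_1(B vs S,X) = 1
u_1(C vs S,X) = 6
u_1(D vs S,X) = 6
max payoff 6 at {C,D}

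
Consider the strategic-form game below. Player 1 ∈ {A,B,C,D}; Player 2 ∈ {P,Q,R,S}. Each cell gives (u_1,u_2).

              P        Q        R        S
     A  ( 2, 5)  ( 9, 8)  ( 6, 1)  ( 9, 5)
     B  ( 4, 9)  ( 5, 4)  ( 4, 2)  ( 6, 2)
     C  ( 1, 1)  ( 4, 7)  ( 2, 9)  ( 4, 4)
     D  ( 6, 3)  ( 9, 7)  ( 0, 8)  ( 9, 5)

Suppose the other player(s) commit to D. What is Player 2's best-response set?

argmax u_2 = {R}

u_2(P vs D) = 3
u_2(Q vs D) = 7
u_2(R vs D) = 8
u_2(S vs D) = 5
max payoff 8 at {R}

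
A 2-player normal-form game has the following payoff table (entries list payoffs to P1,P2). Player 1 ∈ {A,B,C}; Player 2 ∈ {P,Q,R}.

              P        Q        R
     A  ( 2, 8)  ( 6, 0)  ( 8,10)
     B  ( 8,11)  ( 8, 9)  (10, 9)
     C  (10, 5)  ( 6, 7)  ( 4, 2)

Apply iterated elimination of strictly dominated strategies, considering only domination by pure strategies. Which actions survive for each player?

IESDS → P1:{B,C} P2:{P,Q}

P1 drop A (B beats it: P:8>2 Q:8>6 R:10>8)
P2 drop R (P beats it: B:11>9 C:5>2)
P1→{B,C} P2→{P,Q}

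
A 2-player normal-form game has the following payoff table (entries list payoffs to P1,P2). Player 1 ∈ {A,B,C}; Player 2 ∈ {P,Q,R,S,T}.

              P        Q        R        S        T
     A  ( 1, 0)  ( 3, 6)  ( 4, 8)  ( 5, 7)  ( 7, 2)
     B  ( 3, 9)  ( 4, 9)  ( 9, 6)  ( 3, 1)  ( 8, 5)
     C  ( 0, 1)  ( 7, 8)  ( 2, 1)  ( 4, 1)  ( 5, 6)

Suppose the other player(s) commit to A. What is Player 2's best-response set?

u_2(P vs A) = 0
u_2(Q vs A) = 6
u_2(R vs A) = 8
u_2(S vs A) = 7
u_2(T vs A) = 2
max payoff 8 at {R}

P2 best: {R}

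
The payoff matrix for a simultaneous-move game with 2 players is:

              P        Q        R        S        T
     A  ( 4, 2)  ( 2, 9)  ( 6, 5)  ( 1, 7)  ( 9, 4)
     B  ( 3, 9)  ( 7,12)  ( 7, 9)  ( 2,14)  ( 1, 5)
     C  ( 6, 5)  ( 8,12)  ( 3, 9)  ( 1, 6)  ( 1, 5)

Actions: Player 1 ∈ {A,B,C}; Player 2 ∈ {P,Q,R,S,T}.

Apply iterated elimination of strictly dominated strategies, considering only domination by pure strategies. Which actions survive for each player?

IESDS → P1:{B,C} P2:{Q,S}

P2 drop P (Q beats it: A:9>2 B:12>9 C:12>5)
P2 drop R (Q beats it: A:9>5 B:12>9 C:12>9)
P2 drop T (Q beats it: A:9>4 B:12>5 C:12>5)
P1 drop A (B beats it: Q:7>2 S:2>1)
P1→{B,C} P2→{Q,S}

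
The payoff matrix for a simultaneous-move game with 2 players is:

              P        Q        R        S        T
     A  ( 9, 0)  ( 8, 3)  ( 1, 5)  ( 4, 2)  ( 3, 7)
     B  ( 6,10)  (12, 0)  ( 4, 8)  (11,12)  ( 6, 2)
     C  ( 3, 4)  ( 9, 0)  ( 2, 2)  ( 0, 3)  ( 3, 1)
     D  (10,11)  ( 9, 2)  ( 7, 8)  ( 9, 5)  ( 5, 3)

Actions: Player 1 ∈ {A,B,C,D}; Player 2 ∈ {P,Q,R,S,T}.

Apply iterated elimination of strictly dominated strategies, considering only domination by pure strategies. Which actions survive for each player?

Remaining: P1:{B,D} P2:{P,S}

P1 drop A (D beats it: P:10>9 Q:9>8 R:7>1 S:9>4 T:5>3)
P1 drop C (B beats it: P:6>3 Q:12>9 R:4>2 S:11>0 T:6>3)
P2 drop Q (P beats it: B:10>0 D:11>2)
P2 drop R (P beats it: B:10>8 D:11>8)
P2 drop T (P beats it: B:10>2 D:11>3)
P1→{B,D} P2→{P,S}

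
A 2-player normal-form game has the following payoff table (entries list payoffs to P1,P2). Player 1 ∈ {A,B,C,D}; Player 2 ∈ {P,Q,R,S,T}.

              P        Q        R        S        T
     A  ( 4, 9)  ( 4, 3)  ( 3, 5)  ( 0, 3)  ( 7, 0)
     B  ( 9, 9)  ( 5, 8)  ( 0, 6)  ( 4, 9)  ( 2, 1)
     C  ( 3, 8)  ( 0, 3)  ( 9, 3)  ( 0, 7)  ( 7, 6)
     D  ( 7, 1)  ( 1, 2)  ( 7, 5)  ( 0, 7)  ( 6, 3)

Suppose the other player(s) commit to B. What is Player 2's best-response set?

u_2(P vs B) = 9
u_2(Q vs B) = 8
u_2(R vs B) = 6
u_2(S vs B) = 9
u_2(T vs B) = 1
max payoff 9 at {P,S}

P2 best: {P,S}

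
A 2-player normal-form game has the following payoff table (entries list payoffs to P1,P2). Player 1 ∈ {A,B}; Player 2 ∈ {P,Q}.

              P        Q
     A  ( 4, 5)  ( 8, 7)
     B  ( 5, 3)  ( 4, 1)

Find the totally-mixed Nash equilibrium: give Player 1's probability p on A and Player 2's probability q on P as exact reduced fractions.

P1 indiff ⇒ q·4+(1-q)·8 = q·5+(1-q)·4 ⇒ q(-1) = (1-q)(-4) ⇒ q = 4/5
P2 indiff ⇒ p·5+(1-p)·3 = p·7+(1-p)·1 ⇒ p(-2) = (1-p)(-2) ⇒ p = 1/2

P1 mixes 1/2 on A; P2 mixes 4/5 on P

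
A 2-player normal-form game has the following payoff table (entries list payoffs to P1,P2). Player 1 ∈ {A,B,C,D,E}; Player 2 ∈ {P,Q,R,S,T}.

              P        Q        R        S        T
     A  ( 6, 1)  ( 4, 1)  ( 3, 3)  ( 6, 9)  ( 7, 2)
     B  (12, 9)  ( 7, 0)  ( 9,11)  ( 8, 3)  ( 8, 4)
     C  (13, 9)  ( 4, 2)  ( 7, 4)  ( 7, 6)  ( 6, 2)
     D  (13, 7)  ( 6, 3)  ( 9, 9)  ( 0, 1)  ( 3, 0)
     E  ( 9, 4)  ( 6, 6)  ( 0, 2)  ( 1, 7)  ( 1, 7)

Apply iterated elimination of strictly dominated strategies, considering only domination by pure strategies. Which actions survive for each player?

P1 drop A (B beats it: P:12>6 Q:7>4 R:9>3 S:8>6 T:8>7)
P1 drop E (B beats it: P:12>9 Q:7>6 R:9>0 S:8>1 T:8>1)
P2 drop Q (P beats it: B:9>0 C:9>2 D:7>3)
P2 drop S (P beats it: B:9>3 C:9>6 D:7>1)
P2 drop T (P beats it: B:9>4 C:9>2 D:7>0)
P1→{B,C,D} P2→{P,R}

Survivors P1:{B,C,D} P2:{P,R}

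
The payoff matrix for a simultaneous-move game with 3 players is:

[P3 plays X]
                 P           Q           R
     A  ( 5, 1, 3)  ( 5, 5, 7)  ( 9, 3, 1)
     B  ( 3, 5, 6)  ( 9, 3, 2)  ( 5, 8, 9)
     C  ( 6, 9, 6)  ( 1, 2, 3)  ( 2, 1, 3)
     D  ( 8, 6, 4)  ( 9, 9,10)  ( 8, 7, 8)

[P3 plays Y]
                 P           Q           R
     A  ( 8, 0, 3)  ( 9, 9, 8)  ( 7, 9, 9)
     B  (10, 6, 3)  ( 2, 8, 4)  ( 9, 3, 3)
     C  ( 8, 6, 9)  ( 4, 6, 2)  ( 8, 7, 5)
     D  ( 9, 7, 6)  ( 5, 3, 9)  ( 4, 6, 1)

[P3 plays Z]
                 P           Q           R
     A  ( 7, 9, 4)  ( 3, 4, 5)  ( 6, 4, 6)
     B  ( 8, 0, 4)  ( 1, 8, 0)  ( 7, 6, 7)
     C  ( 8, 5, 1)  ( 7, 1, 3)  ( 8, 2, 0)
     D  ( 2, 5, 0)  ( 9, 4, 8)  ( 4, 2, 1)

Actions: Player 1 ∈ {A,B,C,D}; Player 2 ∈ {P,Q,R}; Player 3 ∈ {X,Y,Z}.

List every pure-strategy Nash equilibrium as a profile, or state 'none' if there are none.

(A,P,X): not NE [P1→D gives 8>5; P2→Q gives 5>1; P3→Z gives 4>3]
(A,P,Y): not NE [P1→B gives 10>8; P2→R gives 9>0; P3→Z gives 4>3]
(A,P,Z): not NE [P1→C gives 8>7]
(A,Q,X): not NE [P1→D gives 9>5; P3→Y gives 8>7]
(A,Q,Y): NE
(A,Q,Z): not NE [P1→D gives 9>3; P2→P gives 9>4; P3→Y gives 8>5]
(A,R,X): not NE [P2→Q gives 5>3; P3→Y gives 9>1]
(A,R,Y): not NE [P1→B gives 9>7]
(A,R,Z): not NE [P1→C gives 8>6; P2→P gives 9>4; P3→Y gives 9>6]
(B,P,X): not NE [P1→D gives 8>3; P2→R gives 8>5]
(B,P,Y): not NE [P2→Q gives 8>6; P3→X gives 6>3]
(B,P,Z): not NE [P2→Q gives 8>0; P3→X gives 6>4]
(B,Q,X): not NE [P2→R gives 8>3; P3→Y gives 4>2]
(B,Q,Y): not NE [P1→A gives 9>2]
(B,Q,Z): not NE [P1→D gives 9>1; P3→Y gives 4>0]
(B,R,X): not NE [P1→A gives 9>5]
(B,R,Y): not NE [P2→Q gives 8>3; P3→X gives 9>3]
(B,R,Z): not NE [P1→C gives 8>7; P2→Q gives 8>6; P3→X gives 9>7]
(C,P,X): not NE [P1→D gives 8>6; P3→Y gives 9>6]
(C,P,Y): not NE [P1→B gives 10>8; P2→R gives 7>6]
(C,P,Z): not NE [P3→Y gives 9>1]
(C,Q,X): not NE [P1→D gives 9>1; P2→P gives 9>2]
(C,Q,Y): not NE [P1→A gives 9>4; P2→R gives 7>6; P3→Z gives 3>2]
(C,Q,Z): not NE [P1→D gives 9>7; P2→P gives 5>1]
(C,R,X): not NE [P1→A gives 9>2; P2→P gives 9>1; P3→Y gives 5>3]
(C,R,Y): not NE [P1→B gives 9>8]
(C,R,Z): not NE [P2→P gives 5>2; P3→Y gives 5>0]
(D,P,X): not NE [P2→Q gives 9>6; P3→Y gives 6>4]
(D,P,Y): not NE [P1→B gives 10>9]
(D,P,Z): not NE [P1→C gives 8>2; P3→Y gives 6>0]
(D,Q,X): NE
(D,Q,Y): not NE [P1→A gives 9>5; P2→P gives 7>3; P3→X gives 10>9]
(D,Q,Z): not NE [P2→P gives 5>4; P3→X gives 10>8]
(D,R,X): not NE [P1→A gives 9>8; P2→Q gives 9>7]
(D,R,Y): not NE [P1→B gives 9>4; P2→P gives 7>6; P3→X gives 8>1]
(D,R,Z): not NE [P1→C gives 8>4; P2→P gives 5>2; P3→X gives 8>1]

Nash profiles: (A,Q,Y), (D,Q,X)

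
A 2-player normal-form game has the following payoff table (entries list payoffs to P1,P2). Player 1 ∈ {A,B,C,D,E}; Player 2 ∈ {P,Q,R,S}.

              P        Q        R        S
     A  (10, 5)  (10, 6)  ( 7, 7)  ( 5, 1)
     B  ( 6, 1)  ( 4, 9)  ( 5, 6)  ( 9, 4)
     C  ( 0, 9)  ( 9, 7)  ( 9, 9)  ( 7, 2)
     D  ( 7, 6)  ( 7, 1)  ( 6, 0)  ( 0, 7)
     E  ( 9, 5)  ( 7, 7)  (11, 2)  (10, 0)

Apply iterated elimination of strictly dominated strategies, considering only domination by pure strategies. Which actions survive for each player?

P1 drop B (E beats it: P:9>6 Q:7>4 R:11>5 S:10>9)
P1 drop D (A beats it: P:10>7 Q:10>7 R:7>6 S:5>0)
P2 drop S (P beats it: A:5>1 C:9>2 E:5>0)
P1→{A,C,E} P2→{P,Q,R}

IESDS → P1:{A,C,E} P2:{P,Q,R}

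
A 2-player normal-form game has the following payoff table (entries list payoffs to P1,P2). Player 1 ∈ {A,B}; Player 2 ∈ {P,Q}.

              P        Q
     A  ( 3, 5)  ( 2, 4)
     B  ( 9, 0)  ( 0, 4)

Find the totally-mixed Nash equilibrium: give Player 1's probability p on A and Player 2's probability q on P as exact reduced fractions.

P1 indiff ⇒ q·3+(1-q)·2 = q·9+(1-q)·0 ⇒ q(-6) = (1-q)(-2) ⇒ q = 1/4
P2 indiff ⇒ p·5+(1-p)·0 = p·4+(1-p)·4 ⇒ p(1) = (1-p)(4) ⇒ p = 4/5

p=4/5, q=1/4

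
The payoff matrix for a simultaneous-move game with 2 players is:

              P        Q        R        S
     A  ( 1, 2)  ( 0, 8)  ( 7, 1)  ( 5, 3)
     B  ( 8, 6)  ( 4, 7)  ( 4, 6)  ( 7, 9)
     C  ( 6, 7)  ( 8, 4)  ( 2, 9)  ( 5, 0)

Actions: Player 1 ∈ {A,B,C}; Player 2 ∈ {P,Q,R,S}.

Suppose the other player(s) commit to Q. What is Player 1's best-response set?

P1 best: {C}

u_1(A vs Q) = 0
u_1(B vs Q) = 4
u_1(C vs Q) = 8
max payoff 8 at {C}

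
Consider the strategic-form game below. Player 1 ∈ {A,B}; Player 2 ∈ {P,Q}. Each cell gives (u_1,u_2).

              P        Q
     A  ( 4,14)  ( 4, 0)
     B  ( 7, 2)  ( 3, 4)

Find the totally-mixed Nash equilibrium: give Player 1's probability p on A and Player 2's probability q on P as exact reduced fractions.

P1 indiff ⇒ q·4+(1-q)·4 = q·7+(1-q)·3 ⇒ q(-3) = (1-q)(-1) ⇒ q = 1/4
P2 indiff ⇒ p·14+(1-p)·2 = p·0+(1-p)·4 ⇒ p(14) = (1-p)(2) ⇒ p = 1/8

P1 mixes 1/8 on A; P2 mixes 1/4 on P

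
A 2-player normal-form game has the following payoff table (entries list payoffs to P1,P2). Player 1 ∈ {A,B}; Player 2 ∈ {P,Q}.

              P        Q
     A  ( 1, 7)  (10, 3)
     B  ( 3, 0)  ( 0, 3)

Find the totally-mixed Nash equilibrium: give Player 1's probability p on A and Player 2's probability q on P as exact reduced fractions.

P1 mixes 3/7 on A; P2 mixes 5/6 on P

P1 indiff ⇒ q·1+(1-q)·10 = q·3+(1-q)·0 ⇒ q(-2) = (1-q)(-10) ⇒ q = 5/6
P2 indiff ⇒ p·7+(1-p)·0 = p·3+(1-p)·3 ⇒ p(4) = (1-p)(3) ⇒ p = 3/7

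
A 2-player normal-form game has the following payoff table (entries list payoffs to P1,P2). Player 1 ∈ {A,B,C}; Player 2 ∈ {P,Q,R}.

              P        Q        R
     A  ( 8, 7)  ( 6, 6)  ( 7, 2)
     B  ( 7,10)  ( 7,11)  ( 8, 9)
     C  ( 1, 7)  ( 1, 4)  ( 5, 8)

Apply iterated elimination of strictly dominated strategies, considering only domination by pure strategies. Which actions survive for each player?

P1 drop C (A beats it: P:8>1 Q:6>1 R:7>5)
P2 drop R (P beats it: A:7>2 B:10>9)
P1→{A,B} P2→{P,Q}

Remaining: P1:{A,B} P2:{P,Q}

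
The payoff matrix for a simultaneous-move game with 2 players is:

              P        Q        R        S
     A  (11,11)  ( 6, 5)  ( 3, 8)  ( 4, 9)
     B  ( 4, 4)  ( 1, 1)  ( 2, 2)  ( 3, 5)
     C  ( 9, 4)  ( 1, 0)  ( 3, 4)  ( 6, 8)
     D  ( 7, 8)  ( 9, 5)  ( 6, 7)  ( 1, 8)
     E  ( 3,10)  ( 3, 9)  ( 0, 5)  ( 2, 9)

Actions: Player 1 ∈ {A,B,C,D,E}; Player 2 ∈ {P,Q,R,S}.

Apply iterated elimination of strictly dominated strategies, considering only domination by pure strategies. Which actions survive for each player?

P1 drop B (A beats it: P:11>4 Q:6>1 R:3>2 S:4>3)
P1 drop E (A beats it: P:11>3 Q:6>3 R:3>0 S:4>2)
P2 drop Q (P beats it: A:11>5 C:4>0 D:8>5)
P2 drop R (S beats it: A:9>8 C:8>4 D:8>7)
P1 drop D (A beats it: P:11>7 S:4>1)
P1→{A,C} P2→{P,S}

Remaining: P1:{A,C} P2:{P,S}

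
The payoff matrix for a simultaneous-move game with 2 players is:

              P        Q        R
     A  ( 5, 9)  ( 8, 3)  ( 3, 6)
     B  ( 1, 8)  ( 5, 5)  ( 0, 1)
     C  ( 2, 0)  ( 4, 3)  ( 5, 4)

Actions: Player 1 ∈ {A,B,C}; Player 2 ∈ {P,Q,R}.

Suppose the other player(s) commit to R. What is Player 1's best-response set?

u_1(A vs R) = 3
u_1(B vs R) = 0
u_1(C vs R) = 5
max payoff 5 at {C}

P1 best: {C}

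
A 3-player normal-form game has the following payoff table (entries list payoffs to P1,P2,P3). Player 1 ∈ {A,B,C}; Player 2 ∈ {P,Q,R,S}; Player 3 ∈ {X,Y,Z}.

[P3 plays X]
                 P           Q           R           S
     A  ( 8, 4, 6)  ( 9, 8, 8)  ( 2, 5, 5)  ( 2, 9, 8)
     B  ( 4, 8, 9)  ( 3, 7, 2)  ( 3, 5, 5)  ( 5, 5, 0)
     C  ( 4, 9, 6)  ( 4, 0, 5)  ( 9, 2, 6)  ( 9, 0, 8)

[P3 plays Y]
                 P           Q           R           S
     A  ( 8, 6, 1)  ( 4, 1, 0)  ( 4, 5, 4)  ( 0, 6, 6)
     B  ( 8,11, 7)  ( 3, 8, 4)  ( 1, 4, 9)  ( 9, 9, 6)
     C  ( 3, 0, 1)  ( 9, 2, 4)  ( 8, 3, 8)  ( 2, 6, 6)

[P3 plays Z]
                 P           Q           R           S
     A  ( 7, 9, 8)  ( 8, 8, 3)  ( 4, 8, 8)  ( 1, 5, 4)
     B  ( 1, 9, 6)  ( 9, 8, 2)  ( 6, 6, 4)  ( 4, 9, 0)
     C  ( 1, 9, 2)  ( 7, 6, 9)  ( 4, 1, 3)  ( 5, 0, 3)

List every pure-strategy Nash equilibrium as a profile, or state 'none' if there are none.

(A,P,X): not NE [P2→S gives 9>4; P3→Z gives 8>6]
(A,P,Y): not NE [P3→Z gives 8>1]
(A,P,Z): NE
(A,Q,X): not NE [P2→S gives 9>8]
(A,Q,Y): not NE [P1→C gives 9>4; P2→S gives 6>1; P3→X gives 8>0]
(A,Q,Z): not NE [P1→B gives 9>8; P2→P gives 9>8; P3→X gives 8>3]
(A,R,X): not NE [P1→C gives 9>2; P2→S gives 9>5; P3→Z gives 8>5]
(A,R,Y): not NE [P1→C gives 8>4; P2→S gives 6>5; P3→Z gives 8>4]
(A,R,Z): not NE [P1→B gives 6>4; P2→P gives 9>8]
(A,S,X): not NE [P1→C gives 9>2]
(A,S,Y): not NE [P1→B gives 9>0; P3→X gives 8>6]
(A,S,Z): not NE [P1→C gives 5>1; P2→P gives 9>5; P3→X gives 8>4]
(B,P,X): not NE [P1→A gives 8>4]
(B,P,Y): not NE [P3→X gives 9>7]
(B,P,Z): not NE [P1→A gives 7>1; P3→X gives 9>6]
(B,Q,X): not NE [P1→A gives 9>3; P2→P gives 8>7; P3→Y gives 4>2]
(B,Q,Y): not NE [P1→C gives 9>3; P2→P gives 11>8]
(B,Q,Z): not NE [P2→S gives 9>8; P3→Y gives 4>2]
(B,R,X): not NE [P1→C gives 9>3; P2→P gives 8>5; P3→Y gives 9>5]
(B,R,Y): not NE [P1→C gives 8>1; P2→P gives 11>4]
(B,R,Z): not NE [P2→S gives 9>6; P3→Y gives 9>4]
(B,S,X): not NE [P1→C gives 9>5; P2→P gives 8>5; P3→Y gives 6>0]
(B,S,Y): not NE [P2→P gives 11>9]
(B,S,Z): not NE [P1→C gives 5>4; P3→Y gives 6>0]
(C,P,X): not NE [P1→A gives 8>4]
(C,P,Y): not NE [P1→B gives 8>3; P2→S gives 6>0; P3→X gives 6>1]
(C,P,Z): not NE [P1→A gives 7>1; P3→X gives 6>2]
(C,Q,X): not NE [P1→A gives 9>4; P2→P gives 9>0; P3→Z gives 9>5]
(C,Q,Y): not NE [P2→S gives 6>2; P3→Z gives 9>4]
(C,Q,Z): not NE [P1→B gives 9>7; P2→P gives 9>6]
(C,R,X): not NE [P2→P gives 9>2; P3→Y gives 8>6]
(C,R,Y): not NE [P2→S gives 6>3]
(C,R,Z): not NE [P1→B gives 6>4; P2→P gives 9>1; P3→Y gives 8>3]
(C,S,X): not NE [P2→P gives 9>0]
(C,S,Y): not NE [P1→B gives 9>2; P3→X gives 8>6]
(C,S,Z): not NE [P2→P gives 9>0; P3→X gives 8>3]

Nash profiles: (A,P,Z)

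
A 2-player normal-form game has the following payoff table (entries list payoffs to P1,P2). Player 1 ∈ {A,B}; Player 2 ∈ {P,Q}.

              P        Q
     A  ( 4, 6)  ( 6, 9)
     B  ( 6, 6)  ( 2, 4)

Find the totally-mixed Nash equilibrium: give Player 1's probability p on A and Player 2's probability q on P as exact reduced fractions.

P1 indiff ⇒ q·4+(1-q)·6 = q·6+(1-q)·2 ⇒ q(-2) = (1-q)(-4) ⇒ q = 2/3
P2 indiff ⇒ p·6+(1-p)·6 = p·9+(1-p)·4 ⇒ p(-3) = (1-p)(-2) ⇒ p = 2/5

(p,q) = (2/5, 2/3)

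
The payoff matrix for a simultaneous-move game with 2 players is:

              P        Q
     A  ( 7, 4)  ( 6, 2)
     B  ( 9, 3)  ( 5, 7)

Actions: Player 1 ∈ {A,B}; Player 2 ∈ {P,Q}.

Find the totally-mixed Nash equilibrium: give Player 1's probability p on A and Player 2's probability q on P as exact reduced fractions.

P1 mixes 2/3 on A; P2 mixes 1/3 on P

P1 indiff ⇒ q·7+(1-q)·6 = q·9+(1-q)·5 ⇒ q(-2) = (1-q)(-1) ⇒ q = 1/3
P2 indiff ⇒ p·4+(1-p)·3 = p·2+(1-p)·7 ⇒ p(2) = (1-p)(4) ⇒ p = 2/3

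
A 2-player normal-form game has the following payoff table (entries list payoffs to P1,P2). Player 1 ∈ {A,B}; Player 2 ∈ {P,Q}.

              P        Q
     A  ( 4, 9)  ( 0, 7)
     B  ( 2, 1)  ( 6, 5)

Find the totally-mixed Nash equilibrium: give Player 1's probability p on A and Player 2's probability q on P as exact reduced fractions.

P1 indiff ⇒ q·4+(1-q)·0 = q·2+(1-q)·6 ⇒ q(2) = (1-q)(6) ⇒ q = 3/4
P2 indiff ⇒ p·9+(1-p)·1 = p·7+(1-p)·5 ⇒ p(2) = (1-p)(4) ⇒ p = 2/3

(p,q) = (2/3, 3/4)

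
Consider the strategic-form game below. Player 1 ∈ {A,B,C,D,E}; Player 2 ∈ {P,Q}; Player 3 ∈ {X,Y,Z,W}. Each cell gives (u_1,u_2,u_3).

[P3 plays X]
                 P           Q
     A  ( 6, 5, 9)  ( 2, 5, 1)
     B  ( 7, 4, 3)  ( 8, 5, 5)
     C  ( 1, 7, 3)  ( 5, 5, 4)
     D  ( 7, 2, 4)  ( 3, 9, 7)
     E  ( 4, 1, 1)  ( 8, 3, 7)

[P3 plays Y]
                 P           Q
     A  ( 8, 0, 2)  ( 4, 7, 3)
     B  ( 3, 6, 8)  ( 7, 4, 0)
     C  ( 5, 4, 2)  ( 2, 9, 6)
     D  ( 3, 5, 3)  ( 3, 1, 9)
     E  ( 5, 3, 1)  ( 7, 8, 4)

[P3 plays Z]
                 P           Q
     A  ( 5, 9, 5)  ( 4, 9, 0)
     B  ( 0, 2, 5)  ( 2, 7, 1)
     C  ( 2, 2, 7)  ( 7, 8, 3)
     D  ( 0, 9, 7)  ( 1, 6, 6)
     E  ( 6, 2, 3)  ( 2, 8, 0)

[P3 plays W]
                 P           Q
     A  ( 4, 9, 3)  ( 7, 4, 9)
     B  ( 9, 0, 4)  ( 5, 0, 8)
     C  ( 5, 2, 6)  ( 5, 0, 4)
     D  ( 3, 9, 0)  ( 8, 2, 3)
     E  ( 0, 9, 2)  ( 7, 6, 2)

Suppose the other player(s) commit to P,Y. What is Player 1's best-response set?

u_1(A vs P,Y) = 8
u_1(B vs P,Y) = 3
u_1(C vs P,Y) = 5
u_1(D vs P,Y) = 3
u_1(E vs P,Y) = 5
max payoff 8 at {A}

BR_1 = {A}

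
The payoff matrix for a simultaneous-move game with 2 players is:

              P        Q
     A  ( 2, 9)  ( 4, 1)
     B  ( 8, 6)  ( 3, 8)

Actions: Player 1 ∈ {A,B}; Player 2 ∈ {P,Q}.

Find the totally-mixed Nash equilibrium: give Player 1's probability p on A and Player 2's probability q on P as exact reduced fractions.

P1 indiff ⇒ q·2+(1-q)·4 = q·8+(1-q)·3 ⇒ q(-6) = (1-q)(-1) ⇒ q = 1/7
P2 indiff ⇒ p·9+(1-p)·6 = p·1+(1-p)·8 ⇒ p(8) = (1-p)(2) ⇒ p = 1/5

(p,q) = (1/5, 1/7)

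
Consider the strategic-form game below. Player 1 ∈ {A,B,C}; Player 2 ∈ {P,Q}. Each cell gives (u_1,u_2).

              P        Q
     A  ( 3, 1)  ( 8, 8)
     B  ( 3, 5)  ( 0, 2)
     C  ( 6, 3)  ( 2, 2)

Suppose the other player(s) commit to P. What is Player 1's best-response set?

argmax u_1 = {C}

u_1(A vs P) = 3
u_1(B vs P) = 3
u_1(C vs P) = 6
max payoff 6 at {C}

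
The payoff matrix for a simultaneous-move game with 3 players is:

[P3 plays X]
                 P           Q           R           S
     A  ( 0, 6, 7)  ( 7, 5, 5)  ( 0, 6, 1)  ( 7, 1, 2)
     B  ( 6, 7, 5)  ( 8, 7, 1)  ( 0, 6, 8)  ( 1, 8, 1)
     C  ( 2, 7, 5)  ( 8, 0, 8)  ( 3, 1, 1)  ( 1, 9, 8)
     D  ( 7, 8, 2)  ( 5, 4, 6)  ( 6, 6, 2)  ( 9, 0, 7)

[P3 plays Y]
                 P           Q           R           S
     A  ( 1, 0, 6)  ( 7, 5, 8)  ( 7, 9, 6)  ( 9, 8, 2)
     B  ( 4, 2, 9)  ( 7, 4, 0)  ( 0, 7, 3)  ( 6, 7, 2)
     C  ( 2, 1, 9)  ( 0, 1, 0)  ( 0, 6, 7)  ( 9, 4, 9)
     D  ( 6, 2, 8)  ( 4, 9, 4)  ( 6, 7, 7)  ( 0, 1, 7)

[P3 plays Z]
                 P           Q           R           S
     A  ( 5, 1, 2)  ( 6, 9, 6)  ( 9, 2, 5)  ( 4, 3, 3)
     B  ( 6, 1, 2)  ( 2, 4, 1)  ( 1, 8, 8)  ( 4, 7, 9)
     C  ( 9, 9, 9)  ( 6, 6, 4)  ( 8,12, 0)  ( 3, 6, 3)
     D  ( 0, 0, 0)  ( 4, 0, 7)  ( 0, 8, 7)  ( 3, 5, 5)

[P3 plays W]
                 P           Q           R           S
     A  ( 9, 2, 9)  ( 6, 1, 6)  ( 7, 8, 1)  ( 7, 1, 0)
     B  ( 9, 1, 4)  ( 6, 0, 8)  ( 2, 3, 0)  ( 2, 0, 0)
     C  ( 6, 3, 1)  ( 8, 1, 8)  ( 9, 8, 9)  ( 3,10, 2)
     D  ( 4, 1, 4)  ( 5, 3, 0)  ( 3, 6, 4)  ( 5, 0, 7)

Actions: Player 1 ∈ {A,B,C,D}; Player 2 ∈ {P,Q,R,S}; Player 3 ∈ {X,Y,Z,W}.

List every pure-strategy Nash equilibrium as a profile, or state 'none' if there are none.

NE set: (A,R,Y)

(A,P,X): not NE [P1→D gives 7>0; P3→W gives 9>7]
(A,P,Y): not NE [P1→D gives 6>1; P2→R gives 9>0; P3→W gives 9>6]
(A,P,Z): not NE [P1→C gives 9>5; P2→Q gives 9>1; P3→W gives 9>2]
(A,P,W): not NE [P2→R gives 8>2]
(A,Q,X): not NE [P1→C gives 8>7; P2→R gives 6>5; P3→Y gives 8>5]
(A,Q,Y): not NE [P2→R gives 9>5]
(A,Q,Z): not NE [P3→Y gives 8>6]
(A,Q,W): not NE [P1→C gives 8>6; P2→R gives 8>1; P3→Y gives 8>6]
(A,R,X): not NE [P1→D gives 6>0; P3→Y gives 6>1]
(A,R,Y): NE
(A,R,Z): not NE [P2→Q gives 9>2; P3→Y gives 6>5]
(A,R,W): not NE [P1→C gives 9>7; P3→Y gives 6>1]
(A,S,X): not NE [P1→D gives 9>7; P2→R gives 6>1; P3→Z gives 3>2]
(A,S,Y): not NE [P2→R gives 9>8; P3→Z gives 3>2]
(A,S,Z): not NE [P2→Q gives 9>3]
(A,S,W): not NE [P2→R gives 8>1; P3→Z gives 3>0]
(B,P,X): not NE [P1→D gives 7>6; P2→S gives 8>7; P3→Y gives 9>5]
(B,P,Y): not NE [P1→D gives 6>4; P2→S gives 7>2]
(B,P,Z): not NE [P1→C gives 9>6; P2→R gives 8>1; P3→Y gives 9>2]
(B,P,W): not NE [P2→R gives 3>1; P3→Y gives 9>4]
(B,Q,X): not NE [P2→S gives 8>7; P3→W gives 8>1]
(B,Q,Y): not NE [P2→S gives 7>4; P3→W gives 8>0]
(B,Q,Z): not NE [P1→C gives 6>2; P2→R gives 8>4; P3→W gives 8>1]
(B,Q,W): not NE [P1→C gives 8>6; P2→R gives 3>0]
(B,R,X): not NE [P1→D gives 6>0; P2→S gives 8>6]
(B,R,Y): not NE [P1→A gives 7>0; P3→Z gives 8>3]
(B,R,Z): not NE [P1→A gives 9>1]
(B,R,W): not NE [P1→C gives 9>2; P3→Z gives 8>0]
(B,S,X): not NE [P1→D gives 9>1; P3→Z gives 9>1]
(B,S,Y): not NE [P1→C gives 9>6; P3→Z gives 9>2]
(B,S,Z): not NE [P2→R gives 8>7]
(B,S,W): not NE [P1→A gives 7>2; P2→R gives 3>0; P3→Z gives 9>0]
(C,P,X): not NE [P1→D gives 7>2; P2→S gives 9>7; P3→Z gives 9>5]
(C,P,Y): not NE [P1→D gives 6>2; P2→R gives 6>1]
(C,P,Z): not NE [P2→R gives 12>9]
(C,P,W): not NE [P1→B gives 9>6; P2→S gives 10>3; P3→Z gives 9>1]
(C,Q,X): not NE [P2→S gives 9>0]
(C,Q,Y): not NE [P1→B gives 7>0; P2→R gives 6>1; P3→W gives 8>0]
(C,Q,Z): not NE [P2→R gives 12>6; P3→W gives 8>4]
(C,Q,W): not NE [P2→S gives 10>1]
(C,R,X): not NE [P1→D gives 6>3; P2→S gives 9>1; P3→W gives 9>1]
(C,R,Y): not NE [P1→A gives 7>0; P3→W gives 9>7]
(C,R,Z): not NE [P1→A gives 9>8; P3→W gives 9>0]
(C,R,W): not NE [P2→S gives 10>8]
(C,S,X): not NE [P1→D gives 9>1; P3→Y gives 9>8]
(C,S,Y): not NE [P2→R gives 6>4]
(C,S,Z): not NE [P1→B gives 4>3; P2→R gives 12>6; P3→Y gives 9>3]
(C,S,W): not NE [P1→A gives 7>3; P3→Y gives 9>2]
(D,P,X): not NE [P3→Y gives 8>2]
(D,P,Y): not NE [P2→Q gives 9>2]
(D,P,Z): not NE [P1→C gives 9>0; P2→R gives 8>0; P3→Y gives 8>0]
(D,P,W): not NE [P1→B gives 9>4; P2→R gives 6>1; P3→Y gives 8>4]
(D,Q,X): not NE [P1→C gives 8>5; P2→P gives 8>4; P3→Z gives 7>6]
(D,Q,Y): not NE [P1→B gives 7>4; P3→Z gives 7>4]
(D,Q,Z): not NE [P1→C gives 6>4; P2→R gives 8>0]
(D,Q,W): not NE [P1→C gives 8>5; P2→R gives 6>3; P3→Z gives 7>0]
(D,R,X): not NE [P2→P gives 8>6; P3→Z gives 7>2]
(D,R,Y): not NE [P1→A gives 7>6; P2→Q gives 9>7]
(D,R,Z): not NE [P1→A gives 9>0]
(D,R,W): not NE [P1→C gives 9>3; P3→Z gives 7>4]
(D,S,X): not NE [P2→P gives 8>0]
(D,S,Y): not NE [P1→C gives 9>0; P2→Q gives 9>1]
(D,S,Z): not NE [P1→B gives 4>3; P2→R gives 8>5; P3→W gives 7>5]
(D,S,W): not NE [P1→A gives 7>5; P2→R gives 6>0]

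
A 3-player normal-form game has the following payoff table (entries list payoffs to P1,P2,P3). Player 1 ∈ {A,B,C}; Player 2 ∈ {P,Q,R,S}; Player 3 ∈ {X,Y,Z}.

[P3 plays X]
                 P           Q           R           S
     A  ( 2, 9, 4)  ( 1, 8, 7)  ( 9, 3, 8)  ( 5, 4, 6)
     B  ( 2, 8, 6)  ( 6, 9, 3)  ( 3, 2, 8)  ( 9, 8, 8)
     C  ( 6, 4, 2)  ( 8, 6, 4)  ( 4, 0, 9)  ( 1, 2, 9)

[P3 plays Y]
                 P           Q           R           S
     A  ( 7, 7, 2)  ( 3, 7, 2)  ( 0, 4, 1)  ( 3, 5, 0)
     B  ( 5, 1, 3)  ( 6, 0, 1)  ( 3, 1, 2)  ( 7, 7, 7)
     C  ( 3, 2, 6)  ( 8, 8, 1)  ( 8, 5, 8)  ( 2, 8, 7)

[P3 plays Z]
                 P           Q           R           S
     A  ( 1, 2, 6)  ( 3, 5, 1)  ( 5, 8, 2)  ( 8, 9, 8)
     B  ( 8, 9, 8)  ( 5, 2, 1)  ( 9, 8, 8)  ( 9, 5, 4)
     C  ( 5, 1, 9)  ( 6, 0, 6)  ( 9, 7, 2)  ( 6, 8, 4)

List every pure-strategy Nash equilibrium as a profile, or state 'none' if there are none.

(A,P,X): not NE [P1→C gives 6>2; P3→Z gives 6>4]
(A,P,Y): not NE [P3→Z gives 6>2]
(A,P,Z): not NE [P1→B gives 8>1; P2→S gives 9>2]
(A,Q,X): not NE [P1→C gives 8>1; P2→P gives 9>8]
(A,Q,Y): not NE [P1→C gives 8>3; P3→X gives 7>2]
(A,Q,Z): not NE [P1→C gives 6>3; P2→S gives 9>5; P3→X gives 7>1]
(A,R,X): not NE [P2→P gives 9>3]
(A,R,Y): not NE [P1→C gives 8>0; P2→Q gives 7>4; P3→X gives 8>1]
(A,R,Z): not NE [P1→C gives 9>5; P2→S gives 9>8; P3→X gives 8>2]
(A,S,X): not NE [P1→B gives 9>5; P2→P gives 9>4; P3→Z gives 8>6]
(A,S,Y): not NE [P1→B gives 7>3; P2→Q gives 7>5; P3→Z gives 8>0]
(A,S,Z): not NE [P1→B gives 9>8]
(B,P,X): not NE [P1→C gives 6>2; P2→Q gives 9>8; P3→Z gives 8>6]
(B,P,Y): not NE [P1→A gives 7>5; P2→S gives 7>1; P3→Z gives 8>3]
(B,P,Z): NE
(B,Q,X): not NE [P1→C gives 8>6]
(B,Q,Y): not NE [P1→C gives 8>6; P2→S gives 7>0; P3→X gives 3>1]
(B,Q,Z): not NE [P1→C gives 6>5; P2→P gives 9>2; P3→X gives 3>1]
(B,R,X): not NE [P1→A gives 9>3; P2→Q gives 9>2]
(B,R,Y): not NE [P1→C gives 8>3; P2→S gives 7>1; P3→Z gives 8>2]
(B,R,Z): not NE [P2→P gives 9>8]
(B,S,X): not NE [P2→Q gives 9>8]
(B,S,Y): not NE [P3→X gives 8>7]
(B,S,Z): not NE [P2→P gives 9>5; P3→X gives 8>4]
(C,P,X): not NE [P2→Q gives 6>4; P3→Z gives 9>2]
(C,P,Y): not NE [P1→A gives 7>3; P2→S gives 8>2; P3→Z gives 9>6]
(C,P,Z): not NE [P1→B gives 8>5; P2→S gives 8>1]
(C,Q,X): not NE [P3→Z gives 6>4]
(C,Q,Y): not NE [P3→Z gives 6>1]
(C,Q,Z): not NE [P2→S gives 8>0]
(C,R,X): not NE [P1→A gives 9>4; P2→Q gives 6>0]
(C,R,Y): not NE [P2→S gives 8>5; P3→X gives 9>8]
(C,R,Z): not NE [P2→S gives 8>7; P3→X gives 9>2]
(C,S,X): not NE [P1→B gives 9>1; P2→Q gives 6>2]
(C,S,Y): not NE [P1→B gives 7>2; P3→X gives 9>7]
(C,S,Z): not NE [P1→B gives 9>6; P3→X gives 9>4]

PSNE = {(B,P,Z)}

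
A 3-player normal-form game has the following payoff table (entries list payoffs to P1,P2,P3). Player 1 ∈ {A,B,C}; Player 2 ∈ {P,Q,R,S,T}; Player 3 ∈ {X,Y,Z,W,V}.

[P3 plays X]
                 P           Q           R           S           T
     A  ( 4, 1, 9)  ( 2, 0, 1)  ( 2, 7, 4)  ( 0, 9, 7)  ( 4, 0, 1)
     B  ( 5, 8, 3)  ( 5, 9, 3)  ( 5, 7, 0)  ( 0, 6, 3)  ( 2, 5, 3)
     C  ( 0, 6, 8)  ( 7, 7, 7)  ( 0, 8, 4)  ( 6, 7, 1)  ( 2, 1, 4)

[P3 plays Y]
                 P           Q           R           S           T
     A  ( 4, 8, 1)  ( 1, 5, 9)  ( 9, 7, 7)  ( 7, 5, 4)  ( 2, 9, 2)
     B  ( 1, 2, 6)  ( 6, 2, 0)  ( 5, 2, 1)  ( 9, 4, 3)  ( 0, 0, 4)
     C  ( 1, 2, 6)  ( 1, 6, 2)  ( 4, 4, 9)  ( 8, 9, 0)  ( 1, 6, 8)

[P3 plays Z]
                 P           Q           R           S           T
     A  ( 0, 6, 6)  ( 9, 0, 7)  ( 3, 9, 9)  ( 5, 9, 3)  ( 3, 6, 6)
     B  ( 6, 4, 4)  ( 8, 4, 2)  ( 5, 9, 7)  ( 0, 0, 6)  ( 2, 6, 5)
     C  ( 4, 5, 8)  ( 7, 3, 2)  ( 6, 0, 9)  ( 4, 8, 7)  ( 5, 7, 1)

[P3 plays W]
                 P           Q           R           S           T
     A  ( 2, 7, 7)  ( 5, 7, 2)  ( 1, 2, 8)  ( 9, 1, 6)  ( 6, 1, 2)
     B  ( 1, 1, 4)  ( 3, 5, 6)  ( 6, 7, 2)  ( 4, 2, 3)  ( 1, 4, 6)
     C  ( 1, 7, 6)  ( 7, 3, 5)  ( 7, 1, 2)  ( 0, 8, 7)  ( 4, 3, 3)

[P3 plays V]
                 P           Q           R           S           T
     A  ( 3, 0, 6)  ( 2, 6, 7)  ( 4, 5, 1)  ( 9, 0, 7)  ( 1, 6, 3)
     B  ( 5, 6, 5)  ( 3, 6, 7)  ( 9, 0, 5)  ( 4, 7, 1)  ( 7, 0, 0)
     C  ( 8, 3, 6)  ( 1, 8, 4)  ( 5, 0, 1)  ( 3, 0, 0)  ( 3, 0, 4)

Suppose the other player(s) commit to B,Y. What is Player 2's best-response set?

u_2(P vs B,Y) = 2
u_2(Q vs B,Y) = 2
u_2(R vs B,Y) = 2
u_2(S vs B,Y) = 4
u_2(T vs B,Y) = 0
max payoff 4 at {S}

BR_2 = {S}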